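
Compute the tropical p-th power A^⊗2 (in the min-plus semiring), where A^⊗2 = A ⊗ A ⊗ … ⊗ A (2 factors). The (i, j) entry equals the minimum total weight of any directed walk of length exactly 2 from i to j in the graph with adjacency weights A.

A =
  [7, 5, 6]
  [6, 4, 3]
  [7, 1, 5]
A^⊗2 =
  [11, 7, 8]
  [10, 4, 7]
  [7, 5, 4]

Each entry (A^⊗2)_ij equals the minimum over all length-2 walks i = v_0 → v_1 → … → v_2 = j of Σ_t A[v_t][v_{t+1}]. For example, for (i, j) = (0, 2) we minimise over 3 possible intermediate vertex sequences; the minimum is 8, attained along the walk 0 → 1 → 2.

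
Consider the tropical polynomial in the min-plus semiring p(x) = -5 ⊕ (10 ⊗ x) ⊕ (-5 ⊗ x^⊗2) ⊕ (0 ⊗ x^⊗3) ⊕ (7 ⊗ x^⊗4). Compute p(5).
p(5) = -5

A tropical monomial a ⊗ x^⊗i evaluates to a + i · x. Evaluating each term at x = 5:
  Term 0 contributes -5 + 0 · 5 = -5
  Term 1 contributes 10 + 1 · 5 = 15
  Term 2 contributes -5 + 2 · 5 = 5
  Term 3 contributes 0 + 3 · 5 = 15
  Term 4 contributes 7 + 4 · 5 = 27
p(5) = ⊕ of these = min[-5, 15, 5, 15, 27] = -5.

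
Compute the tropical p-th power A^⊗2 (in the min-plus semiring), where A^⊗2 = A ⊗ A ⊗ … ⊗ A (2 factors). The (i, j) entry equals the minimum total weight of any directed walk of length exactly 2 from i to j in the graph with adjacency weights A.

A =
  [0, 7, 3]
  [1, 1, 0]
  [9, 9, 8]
A^⊗2 =
  [0, 7, 3]
  [1, 2, 1]
  [9, 10, 9]

Each entry (A^⊗2)_ij equals the minimum over all length-2 walks i = v_0 → v_1 → … → v_2 = j of Σ_t A[v_t][v_{t+1}]. For example, for (i, j) = (0, 2) we minimise over 3 possible intermediate vertex sequences; the minimum is 3, attained along the walk 0 → 0 → 2.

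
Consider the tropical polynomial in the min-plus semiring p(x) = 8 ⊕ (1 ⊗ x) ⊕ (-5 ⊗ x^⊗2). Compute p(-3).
p(-3) = -11

A tropical monomial a ⊗ x^⊗i evaluates to a + i · x. Evaluating each term at x = -3:
  Term 0 contributes 8 + 0 · -3 = 8
  Term 1 contributes 1 + 1 · -3 = -2
  Term 2 contributes -5 + 2 · -3 = -11
p(-3) = ⊕ of these = min[8, -2, -11] = -11.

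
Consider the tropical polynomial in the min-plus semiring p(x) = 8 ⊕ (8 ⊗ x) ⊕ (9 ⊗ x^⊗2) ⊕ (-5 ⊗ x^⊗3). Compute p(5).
p(5) = 8

A tropical monomial a ⊗ x^⊗i evaluates to a + i · x. Evaluating each term at x = 5:
  Term 0 contributes 8 + 0 · 5 = 8
  Term 1 contributes 8 + 1 · 5 = 13
  Term 2 contributes 9 + 2 · 5 = 19
  Term 3 contributes -5 + 3 · 5 = 10
p(5) = ⊕ of these = min[8, 13, 19, 10] = 8.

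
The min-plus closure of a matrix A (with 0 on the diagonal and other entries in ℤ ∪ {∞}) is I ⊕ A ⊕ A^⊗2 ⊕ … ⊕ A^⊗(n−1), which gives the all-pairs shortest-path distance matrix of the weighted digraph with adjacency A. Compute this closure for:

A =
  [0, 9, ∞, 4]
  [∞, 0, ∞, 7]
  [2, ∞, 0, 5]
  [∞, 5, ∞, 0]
Closure =
  [0, 9, ∞, 4]
  [∞, 0, ∞, 7]
  [2, 10, 0, 5]
  [∞, 5, ∞, 0]

This is the Floyd-Warshall all-pairs shortest-path computation. For each intermediate vertex k = 0, 1, …, 3, update dist[i][j] ← min(dist[i][j], dist[i][k] + dist[k][j]). The final matrix gives, for each (i, j), the minimum total weight of any directed path from i to j (possibly empty when i = j).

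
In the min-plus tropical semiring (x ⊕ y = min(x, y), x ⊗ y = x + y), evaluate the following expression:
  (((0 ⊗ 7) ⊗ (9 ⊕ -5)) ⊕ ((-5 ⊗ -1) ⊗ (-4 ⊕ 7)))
(((0 ⊗ 7) ⊗ (9 ⊕ -5)) ⊕ ((-5 ⊗ -1) ⊗ (-4 ⊕ 7))) = -10

Expand innermost to outermost. Recall ⊕ takes the minimum of its arguments and ⊗ takes their sum. Working out the expression (((0 ⊗ 7) ⊗ (9 ⊕ -5)) ⊕ ((-5 ⊗ -1) ⊗ (-4 ⊕ 7))) gives -10.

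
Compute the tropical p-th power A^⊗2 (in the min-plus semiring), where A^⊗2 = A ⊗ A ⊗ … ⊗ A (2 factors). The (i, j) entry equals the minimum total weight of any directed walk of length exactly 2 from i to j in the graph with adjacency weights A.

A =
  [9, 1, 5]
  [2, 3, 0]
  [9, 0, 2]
A^⊗2 =
  [3, 4, 1]
  [5, 0, 2]
  [2, 2, 0]

Each entry (A^⊗2)_ij equals the minimum over all length-2 walks i = v_0 → v_1 → … → v_2 = j of Σ_t A[v_t][v_{t+1}]. For example, for (i, j) = (0, 2) we minimise over 3 possible intermediate vertex sequences; the minimum is 1, attained along the walk 0 → 1 → 2.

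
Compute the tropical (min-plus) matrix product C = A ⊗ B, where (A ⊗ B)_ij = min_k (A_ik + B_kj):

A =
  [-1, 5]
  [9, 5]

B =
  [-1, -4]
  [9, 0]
A ⊗ B =
  [-2, -5]
  [8, 5]

Apply the min-plus product entry-by-entry:
  C[0][0] = min over k of (A[0][0] + B[0][0] = -1 + -1 = -2, A[0][1] + B[1][0] = 5 + 9 = 14) = -2 (attained at k = 0)
  C[0][1] = min over k of (A[0][0] + B[0][1] = -1 + -4 = -5, A[0][1] + B[1][1] = 5 + 0 = 5) = -5 (attained at k = 0)
  C[1][0] = min over k of (A[1][0] + B[0][0] = 9 + -1 = 8, A[1][1] + B[1][0] = 5 + 9 = 14) = 8 (attained at k = 0)
  C[1][1] = min over k of (A[1][0] + B[0][1] = 9 + -4 = 5, A[1][1] + B[1][1] = 5 + 0 = 5) = 5 (attained at k = 0)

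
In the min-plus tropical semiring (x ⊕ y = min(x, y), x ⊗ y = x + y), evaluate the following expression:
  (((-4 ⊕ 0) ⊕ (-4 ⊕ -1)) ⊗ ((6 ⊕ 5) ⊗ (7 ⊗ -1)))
(((-4 ⊕ 0) ⊕ (-4 ⊕ -1)) ⊗ ((6 ⊕ 5) ⊗ (7 ⊗ -1))) = 7

Expand innermost to outermost. Recall ⊕ takes the minimum of its arguments and ⊗ takes their sum. Working out the expression (((-4 ⊕ 0) ⊕ (-4 ⊕ -1)) ⊗ ((6 ⊕ 5) ⊗ (7 ⊗ -1))) gives 7.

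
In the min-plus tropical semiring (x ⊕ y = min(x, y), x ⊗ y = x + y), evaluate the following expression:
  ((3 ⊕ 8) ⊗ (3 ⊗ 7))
((3 ⊕ 8) ⊗ (3 ⊗ 7)) = 13

Expand innermost to outermost. Recall ⊕ takes the minimum of its arguments and ⊗ takes their sum. Working out the expression ((3 ⊕ 8) ⊗ (3 ⊗ 7)) gives 13.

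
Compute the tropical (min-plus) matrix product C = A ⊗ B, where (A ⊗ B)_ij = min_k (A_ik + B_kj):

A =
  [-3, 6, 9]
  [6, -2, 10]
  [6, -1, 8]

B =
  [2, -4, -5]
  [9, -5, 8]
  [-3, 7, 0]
A ⊗ B =
  [-1, -7, -8]
  [7, -7, 1]
  [5, -6, 1]

Apply the min-plus product entry-by-entry:
  C[0][0] = min over k of (A[0][0] + B[0][0] = -3 + 2 = -1, A[0][1] + B[1][0] = 6 + 9 = 15, A[0][2] + B[2][0] = 9 + -3 = 6) = -1 (attained at k = 0)
  C[0][1] = min over k of (A[0][0] + B[0][1] = -3 + -4 = -7, A[0][1] + B[1][1] = 6 + -5 = 1, A[0][2] + B[2][1] = 9 + 7 = 16) = -7 (attained at k = 0)
  C[0][2] = min over k of (A[0][0] + B[0][2] = -3 + -5 = -8, A[0][1] + B[1][2] = 6 + 8 = 14, A[0][2] + B[2][2] = 9 + 0 = 9) = -8 (attained at k = 0)
  C[1][0] = min over k of (A[1][0] + B[0][0] = 6 + 2 = 8, A[1][1] + B[1][0] = -2 + 9 = 7, A[1][2] + B[2][0] = 10 + -3 = 7) = 7 (attained at k = 1)
  C[1][1] = min over k of (A[1][0] + B[0][1] = 6 + -4 = 2, A[1][1] + B[1][1] = -2 + -5 = -7, A[1][2] + B[2][1] = 10 + 7 = 17) = -7 (attained at k = 1)
  C[1][2] = min over k of (A[1][0] + B[0][2] = 6 + -5 = 1, A[1][1] + B[1][2] = -2 + 8 = 6, A[1][2] + B[2][2] = 10 + 0 = 10) = 1 (attained at k = 0)
  C[2][0] = min over k of (A[2][0] + B[0][0] = 6 + 2 = 8, A[2][1] + B[1][0] = -1 + 9 = 8, A[2][2] + B[2][0] = 8 + -3 = 5) = 5 (attained at k = 2)
  C[2][1] = min over k of (A[2][0] + B[0][1] = 6 + -4 = 2, A[2][1] + B[1][1] = -1 + -5 = -6, A[2][2] + B[2][1] = 8 + 7 = 15) = -6 (attained at k = 1)
  C[2][2] = min over k of (A[2][0] + B[0][2] = 6 + -5 = 1, A[2][1] + B[1][2] = -1 + 8 = 7, A[2][2] + B[2][2] = 8 + 0 = 8) = 1 (attained at k = 0)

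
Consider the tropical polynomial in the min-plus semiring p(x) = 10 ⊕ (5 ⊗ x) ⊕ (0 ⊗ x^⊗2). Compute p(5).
p(5) = 10

A tropical monomial a ⊗ x^⊗i evaluates to a + i · x. Evaluating each term at x = 5:
  Term 0 contributes 10 + 0 · 5 = 10
  Term 1 contributes 5 + 1 · 5 = 10
  Term 2 contributes 0 + 2 · 5 = 10
p(5) = ⊕ of these = min[10, 10, 10] = 10.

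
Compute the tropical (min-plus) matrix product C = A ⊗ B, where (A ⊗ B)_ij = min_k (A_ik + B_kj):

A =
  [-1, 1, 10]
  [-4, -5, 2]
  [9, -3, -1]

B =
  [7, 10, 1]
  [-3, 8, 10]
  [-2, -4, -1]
A ⊗ B =
  [-2, 6, 0]
  [-8, -2, -3]
  [-6, -5, -2]

Apply the min-plus product entry-by-entry:
  C[0][0] = min over k of (A[0][0] + B[0][0] = -1 + 7 = 6, A[0][1] + B[1][0] = 1 + -3 = -2, A[0][2] + B[2][0] = 10 + -2 = 8) = -2 (attained at k = 1)
  C[0][1] = min over k of (A[0][0] + B[0][1] = -1 + 10 = 9, A[0][1] + B[1][1] = 1 + 8 = 9, A[0][2] + B[2][1] = 10 + -4 = 6) = 6 (attained at k = 2)
  C[0][2] = min over k of (A[0][0] + B[0][2] = -1 + 1 = 0, A[0][1] + B[1][2] = 1 + 10 = 11, A[0][2] + B[2][2] = 10 + -1 = 9) = 0 (attained at k = 0)
  C[1][0] = min over k of (A[1][0] + B[0][0] = -4 + 7 = 3, A[1][1] + B[1][0] = -5 + -3 = -8, A[1][2] + B[2][0] = 2 + -2 = 0) = -8 (attained at k = 1)
  C[1][1] = min over k of (A[1][0] + B[0][1] = -4 + 10 = 6, A[1][1] + B[1][1] = -5 + 8 = 3, A[1][2] + B[2][1] = 2 + -4 = -2) = -2 (attained at k = 2)
  C[1][2] = min over k of (A[1][0] + B[0][2] = -4 + 1 = -3, A[1][1] + B[1][2] = -5 + 10 = 5, A[1][2] + B[2][2] = 2 + -1 = 1) = -3 (attained at k = 0)
  C[2][0] = min over k of (A[2][0] + B[0][0] = 9 + 7 = 16, A[2][1] + B[1][0] = -3 + -3 = -6, A[2][2] + B[2][0] = -1 + -2 = -3) = -6 (attained at k = 1)
  C[2][1] = min over k of (A[2][0] + B[0][1] = 9 + 10 = 19, A[2][1] + B[1][1] = -3 + 8 = 5, A[2][2] + B[2][1] = -1 + -4 = -5) = -5 (attained at k = 2)
  C[2][2] = min over k of (A[2][0] + B[0][2] = 9 + 1 = 10, A[2][1] + B[1][2] = -3 + 10 = 7, A[2][2] + B[2][2] = -1 + -1 = -2) = -2 (attained at k = 2)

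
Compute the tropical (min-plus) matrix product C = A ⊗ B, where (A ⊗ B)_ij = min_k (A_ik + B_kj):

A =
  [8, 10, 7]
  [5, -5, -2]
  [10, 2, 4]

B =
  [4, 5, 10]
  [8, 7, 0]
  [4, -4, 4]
A ⊗ B =
  [11, 3, 10]
  [2, -6, -5]
  [8, 0, 2]

Apply the min-plus product entry-by-entry:
  C[0][0] = min over k of (A[0][0] + B[0][0] = 8 + 4 = 12, A[0][1] + B[1][0] = 10 + 8 = 18, A[0][2] + B[2][0] = 7 + 4 = 11) = 11 (attained at k = 2)
  C[0][1] = min over k of (A[0][0] + B[0][1] = 8 + 5 = 13, A[0][1] + B[1][1] = 10 + 7 = 17, A[0][2] + B[2][1] = 7 + -4 = 3) = 3 (attained at k = 2)
  C[0][2] = min over k of (A[0][0] + B[0][2] = 8 + 10 = 18, A[0][1] + B[1][2] = 10 + 0 = 10, A[0][2] + B[2][2] = 7 + 4 = 11) = 10 (attained at k = 1)
  C[1][0] = min over k of (A[1][0] + B[0][0] = 5 + 4 = 9, A[1][1] + B[1][0] = -5 + 8 = 3, A[1][2] + B[2][0] = -2 + 4 = 2) = 2 (attained at k = 2)
  C[1][1] = min over k of (A[1][0] + B[0][1] = 5 + 5 = 10, A[1][1] + B[1][1] = -5 + 7 = 2, A[1][2] + B[2][1] = -2 + -4 = -6) = -6 (attained at k = 2)
  C[1][2] = min over k of (A[1][0] + B[0][2] = 5 + 10 = 15, A[1][1] + B[1][2] = -5 + 0 = -5, A[1][2] + B[2][2] = -2 + 4 = 2) = -5 (attained at k = 1)
  C[2][0] = min over k of (A[2][0] + B[0][0] = 10 + 4 = 14, A[2][1] + B[1][0] = 2 + 8 = 10, A[2][2] + B[2][0] = 4 + 4 = 8) = 8 (attained at k = 2)
  C[2][1] = min over k of (A[2][0] + B[0][1] = 10 + 5 = 15, A[2][1] + B[1][1] = 2 + 7 = 9, A[2][2] + B[2][1] = 4 + -4 = 0) = 0 (attained at k = 2)
  C[2][2] = min over k of (A[2][0] + B[0][2] = 10 + 10 = 20, A[2][1] + B[1][2] = 2 + 0 = 2, A[2][2] + B[2][2] = 4 + 4 = 8) = 2 (attained at k = 1)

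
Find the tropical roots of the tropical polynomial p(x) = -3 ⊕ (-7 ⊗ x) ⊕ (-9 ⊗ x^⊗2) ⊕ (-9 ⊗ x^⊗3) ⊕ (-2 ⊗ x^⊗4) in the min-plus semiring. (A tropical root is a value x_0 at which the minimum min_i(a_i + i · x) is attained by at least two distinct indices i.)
Roots: {-7, 0, 2, 4}

Each tropical root is a break point of the lower envelope of the lines y = a_i + i · x (there are 5 lines, with slopes 0, 1, ..., 4). Only the lines that attain the minimum somewhere contribute to roots; other lines are dominated. Here the surviving (envelope) indices are i = 4, i = 3, i = 2, i = 1, i = 0.
Intersections between consecutive envelope lines give the roots: for adjacent envelope indices i < j the intersection is x = (a_i − a_j) / (j − i). Reading off the sorted break points: {-7, 0, 2, 4}.
Verification: at each break x_0, at least two indices attain the minimum of min_i(a_i + i · x_0).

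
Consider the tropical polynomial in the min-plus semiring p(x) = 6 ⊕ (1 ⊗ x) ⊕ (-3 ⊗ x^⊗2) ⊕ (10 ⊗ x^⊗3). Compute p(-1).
p(-1) = -5

A tropical monomial a ⊗ x^⊗i evaluates to a + i · x. Evaluating each term at x = -1:
  Term 0 contributes 6 + 0 · -1 = 6
  Term 1 contributes 1 + 1 · -1 = 0
  Term 2 contributes -3 + 2 · -1 = -5
  Term 3 contributes 10 + 3 · -1 = 7
p(-1) = ⊕ of these = min[6, 0, -5, 7] = -5.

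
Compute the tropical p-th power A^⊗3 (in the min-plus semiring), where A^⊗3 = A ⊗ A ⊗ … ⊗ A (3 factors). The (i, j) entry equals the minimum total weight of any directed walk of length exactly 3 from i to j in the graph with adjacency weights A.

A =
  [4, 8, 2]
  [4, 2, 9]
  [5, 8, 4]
A^⊗3 =
  [11, 12, 9]
  [8, 6, 8]
  [12, 12, 11]

Each entry (A^⊗3)_ij equals the minimum over all length-3 walks i = v_0 → v_1 → … → v_3 = j of Σ_t A[v_t][v_{t+1}]. For example, for (i, j) = (0, 2) we minimise over 9 possible intermediate vertex sequences; the minimum is 9, attained along the walk 0 → 2 → 0 → 2.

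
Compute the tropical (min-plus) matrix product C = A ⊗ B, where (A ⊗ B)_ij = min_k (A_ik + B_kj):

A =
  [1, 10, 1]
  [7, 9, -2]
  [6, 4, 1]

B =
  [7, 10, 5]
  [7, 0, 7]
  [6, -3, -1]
A ⊗ B =
  [7, -2, 0]
  [4, -5, -3]
  [7, -2, 0]

Apply the min-plus product entry-by-entry:
  C[0][0] = min over k of (A[0][0] + B[0][0] = 1 + 7 = 8, A[0][1] + B[1][0] = 10 + 7 = 17, A[0][2] + B[2][0] = 1 + 6 = 7) = 7 (attained at k = 2)
  C[0][1] = min over k of (A[0][0] + B[0][1] = 1 + 10 = 11, A[0][1] + B[1][1] = 10 + 0 = 10, A[0][2] + B[2][1] = 1 + -3 = -2) = -2 (attained at k = 2)
  C[0][2] = min over k of (A[0][0] + B[0][2] = 1 + 5 = 6, A[0][1] + B[1][2] = 10 + 7 = 17, A[0][2] + B[2][2] = 1 + -1 = 0) = 0 (attained at k = 2)
  C[1][0] = min over k of (A[1][0] + B[0][0] = 7 + 7 = 14, A[1][1] + B[1][0] = 9 + 7 = 16, A[1][2] + B[2][0] = -2 + 6 = 4) = 4 (attained at k = 2)
  C[1][1] = min over k of (A[1][0] + B[0][1] = 7 + 10 = 17, A[1][1] + B[1][1] = 9 + 0 = 9, A[1][2] + B[2][1] = -2 + -3 = -5) = -5 (attained at k = 2)
  C[1][2] = min over k of (A[1][0] + B[0][2] = 7 + 5 = 12, A[1][1] + B[1][2] = 9 + 7 = 16, A[1][2] + B[2][2] = -2 + -1 = -3) = -3 (attained at k = 2)
  C[2][0] = min over k of (A[2][0] + B[0][0] = 6 + 7 = 13, A[2][1] + B[1][0] = 4 + 7 = 11, A[2][2] + B[2][0] = 1 + 6 = 7) = 7 (attained at k = 2)
  C[2][1] = min over k of (A[2][0] + B[0][1] = 6 + 10 = 16, A[2][1] + B[1][1] = 4 + 0 = 4, A[2][2] + B[2][1] = 1 + -3 = -2) = -2 (attained at k = 2)
  C[2][2] = min over k of (A[2][0] + B[0][2] = 6 + 5 = 11, A[2][1] + B[1][2] = 4 + 7 = 11, A[2][2] + B[2][2] = 1 + -1 = 0) = 0 (attained at k = 2)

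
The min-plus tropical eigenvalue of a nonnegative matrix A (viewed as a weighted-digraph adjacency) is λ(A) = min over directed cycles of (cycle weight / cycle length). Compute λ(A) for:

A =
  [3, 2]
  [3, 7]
λ(A) = 5/2

Enumerate directed cycles and compute their means (weight / length). Sample:
  cycle 0 → 0: weight = 3, length = 1, mean = 3/1 ≈ 3.000
  cycle 1 → 1: weight = 7, length = 1, mean = 7/1 ≈ 7.000
  cycle 0 → 1 → 0: weight = 5, length = 2, mean = 5/2 ≈ 2.500
  cycle 1 → 0 → 1: weight = 5, length = 2, mean = 5/2 ≈ 2.500
Minimum mean = 2.500, attained e.g. along the cycle 0 → 1 → 0 with weight 5 and length 2. So λ(A) = 5/2 = 5/2.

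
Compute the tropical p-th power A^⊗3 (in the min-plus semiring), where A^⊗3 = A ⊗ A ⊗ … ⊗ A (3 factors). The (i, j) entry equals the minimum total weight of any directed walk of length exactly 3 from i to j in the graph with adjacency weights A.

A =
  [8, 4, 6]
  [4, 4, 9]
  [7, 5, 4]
A^⊗3 =
  [12, 12, 14]
  [12, 12, 14]
  [13, 13, 12]

Each entry (A^⊗3)_ij equals the minimum over all length-3 walks i = v_0 → v_1 → … → v_3 = j of Σ_t A[v_t][v_{t+1}]. For example, for (i, j) = (0, 2) we minimise over 9 possible intermediate vertex sequences; the minimum is 14, attained along the walk 0 → 1 → 0 → 2.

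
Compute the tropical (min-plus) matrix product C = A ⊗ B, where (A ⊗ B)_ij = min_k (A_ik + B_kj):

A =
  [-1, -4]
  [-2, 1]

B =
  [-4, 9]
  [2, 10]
A ⊗ B =
  [-5, 6]
  [-6, 7]

Apply the min-plus product entry-by-entry:
  C[0][0] = min over k of (A[0][0] + B[0][0] = -1 + -4 = -5, A[0][1] + B[1][0] = -4 + 2 = -2) = -5 (attained at k = 0)
  C[0][1] = min over k of (A[0][0] + B[0][1] = -1 + 9 = 8, A[0][1] + B[1][1] = -4 + 10 = 6) = 6 (attained at k = 1)
  C[1][0] = min over k of (A[1][0] + B[0][0] = -2 + -4 = -6, A[1][1] + B[1][0] = 1 + 2 = 3) = -6 (attained at k = 0)
  C[1][1] = min over k of (A[1][0] + B[0][1] = -2 + 9 = 7, A[1][1] + B[1][1] = 1 + 10 = 11) = 7 (attained at k = 0)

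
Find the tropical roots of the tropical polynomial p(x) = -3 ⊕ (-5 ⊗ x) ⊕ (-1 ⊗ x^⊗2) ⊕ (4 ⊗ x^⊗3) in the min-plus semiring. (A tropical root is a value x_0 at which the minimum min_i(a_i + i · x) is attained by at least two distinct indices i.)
Roots: {-5, -4, 2}

Each tropical root is a break point of the lower envelope of the lines y = a_i + i · x (there are 4 lines, with slopes 0, 1, ..., 3). Only the lines that attain the minimum somewhere contribute to roots; other lines are dominated. Here the surviving (envelope) indices are i = 3, i = 2, i = 1, i = 0.
Intersections between consecutive envelope lines give the roots: for adjacent envelope indices i < j the intersection is x = (a_i − a_j) / (j − i). Reading off the sorted break points: {-5, -4, 2}.
Verification: at each break x_0, at least two indices attain the minimum of min_i(a_i + i · x_0).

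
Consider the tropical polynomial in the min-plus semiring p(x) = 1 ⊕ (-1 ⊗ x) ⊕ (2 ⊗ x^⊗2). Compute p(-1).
p(-1) = -2

A tropical monomial a ⊗ x^⊗i evaluates to a + i · x. Evaluating each term at x = -1:
  Term 0 contributes 1 + 0 · -1 = 1
  Term 1 contributes -1 + 1 · -1 = -2
  Term 2 contributes 2 + 2 · -1 = 0
p(-1) = ⊕ of these = min[1, -2, 0] = -2.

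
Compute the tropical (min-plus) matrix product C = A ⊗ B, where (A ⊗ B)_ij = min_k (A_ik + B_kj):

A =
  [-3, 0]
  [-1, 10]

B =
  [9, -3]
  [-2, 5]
A ⊗ B =
  [-2, -6]
  [8, -4]

Apply the min-plus product entry-by-entry:
  C[0][0] = min over k of (A[0][0] + B[0][0] = -3 + 9 = 6, A[0][1] + B[1][0] = 0 + -2 = -2) = -2 (attained at k = 1)
  C[0][1] = min over k of (A[0][0] + B[0][1] = -3 + -3 = -6, A[0][1] + B[1][1] = 0 + 5 = 5) = -6 (attained at k = 0)
  C[1][0] = min over k of (A[1][0] + B[0][0] = -1 + 9 = 8, A[1][1] + B[1][0] = 10 + -2 = 8) = 8 (attained at k = 0)
  C[1][1] = min over k of (A[1][0] + B[0][1] = -1 + -3 = -4, A[1][1] + B[1][1] = 10 + 5 = 15) = -4 (attained at k = 0)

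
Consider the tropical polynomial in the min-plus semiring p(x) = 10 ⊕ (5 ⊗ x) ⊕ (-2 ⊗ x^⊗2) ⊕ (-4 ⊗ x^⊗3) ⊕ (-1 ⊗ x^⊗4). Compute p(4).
p(4) = 6

A tropical monomial a ⊗ x^⊗i evaluates to a + i · x. Evaluating each term at x = 4:
  Term 0 contributes 10 + 0 · 4 = 10
  Term 1 contributes 5 + 1 · 4 = 9
  Term 2 contributes -2 + 2 · 4 = 6
  Term 3 contributes -4 + 3 · 4 = 8
  Term 4 contributes -1 + 4 · 4 = 15
p(4) = ⊕ of these = min[10, 9, 6, 8, 15] = 6.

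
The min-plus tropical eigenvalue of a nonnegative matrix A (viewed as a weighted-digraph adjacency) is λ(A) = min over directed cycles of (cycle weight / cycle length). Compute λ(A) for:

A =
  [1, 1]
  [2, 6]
λ(A) = 1

Enumerate directed cycles and compute their means (weight / length). Sample:
  cycle 0 → 0: weight = 1, length = 1, mean = 1/1 ≈ 1.000
  cycle 1 → 1: weight = 6, length = 1, mean = 6/1 ≈ 6.000
  cycle 0 → 1 → 0: weight = 3, length = 2, mean = 3/2 ≈ 1.500
  cycle 1 → 0 → 1: weight = 3, length = 2, mean = 3/2 ≈ 1.500
Minimum mean = 1.000, attained e.g. along the cycle 0 → 0 with weight 1 and length 1. So λ(A) = 1/1 = 1.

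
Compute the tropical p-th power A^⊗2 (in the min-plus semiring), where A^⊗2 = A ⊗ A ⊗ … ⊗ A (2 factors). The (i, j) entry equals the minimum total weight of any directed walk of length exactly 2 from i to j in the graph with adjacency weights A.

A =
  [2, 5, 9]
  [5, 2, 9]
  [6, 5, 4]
A^⊗2 =
  [4, 7, 11]
  [7, 4, 11]
  [8, 7, 8]

Each entry (A^⊗2)_ij equals the minimum over all length-2 walks i = v_0 → v_1 → … → v_2 = j of Σ_t A[v_t][v_{t+1}]. For example, for (i, j) = (0, 2) we minimise over 3 possible intermediate vertex sequences; the minimum is 11, attained along the walk 0 → 0 → 2.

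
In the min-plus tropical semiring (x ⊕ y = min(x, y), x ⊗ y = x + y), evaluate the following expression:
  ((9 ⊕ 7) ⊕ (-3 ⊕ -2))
((9 ⊕ 7) ⊕ (-3 ⊕ -2)) = -3

Expand innermost to outermost. Recall ⊕ takes the minimum of its arguments and ⊗ takes their sum. Working out the expression ((9 ⊕ 7) ⊕ (-3 ⊕ -2)) gives -3.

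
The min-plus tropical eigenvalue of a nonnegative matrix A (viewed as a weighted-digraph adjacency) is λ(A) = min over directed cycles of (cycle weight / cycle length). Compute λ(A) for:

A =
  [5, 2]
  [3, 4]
λ(A) = 5/2

Enumerate directed cycles and compute their means (weight / length). Sample:
  cycle 0 → 0: weight = 5, length = 1, mean = 5/1 ≈ 5.000
  cycle 1 → 1: weight = 4, length = 1, mean = 4/1 ≈ 4.000
  cycle 0 → 1 → 0: weight = 5, length = 2, mean = 5/2 ≈ 2.500
  cycle 1 → 0 → 1: weight = 5, length = 2, mean = 5/2 ≈ 2.500
Minimum mean = 2.500, attained e.g. along the cycle 0 → 1 → 0 with weight 5 and length 2. So λ(A) = 5/2 = 5/2.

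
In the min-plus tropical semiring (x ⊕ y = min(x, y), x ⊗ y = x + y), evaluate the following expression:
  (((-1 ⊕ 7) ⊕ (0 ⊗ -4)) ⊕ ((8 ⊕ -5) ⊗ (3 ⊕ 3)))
(((-1 ⊕ 7) ⊕ (0 ⊗ -4)) ⊕ ((8 ⊕ -5) ⊗ (3 ⊕ 3))) = -4

Expand innermost to outermost. Recall ⊕ takes the minimum of its arguments and ⊗ takes their sum. Working out the expression (((-1 ⊕ 7) ⊕ (0 ⊗ -4)) ⊕ ((8 ⊕ -5) ⊗ (3 ⊕ 3))) gives -4.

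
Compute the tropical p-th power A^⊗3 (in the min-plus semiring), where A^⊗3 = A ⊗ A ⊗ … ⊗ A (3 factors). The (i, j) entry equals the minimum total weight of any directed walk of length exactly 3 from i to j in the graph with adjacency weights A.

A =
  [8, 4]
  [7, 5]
A^⊗3 =
  [16, 14]
  [17, 15]

Each entry (A^⊗3)_ij equals the minimum over all length-3 walks i = v_0 → v_1 → … → v_3 = j of Σ_t A[v_t][v_{t+1}]. For example, for (i, j) = (0, 1) we minimise over 4 possible intermediate vertex sequences; the minimum is 14, attained along the walk 0 → 1 → 1 → 1.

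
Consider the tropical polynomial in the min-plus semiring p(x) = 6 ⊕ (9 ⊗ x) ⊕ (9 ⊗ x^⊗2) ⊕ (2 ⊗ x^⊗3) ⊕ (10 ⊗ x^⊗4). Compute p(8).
p(8) = 6

A tropical monomial a ⊗ x^⊗i evaluates to a + i · x. Evaluating each term at x = 8:
  Term 0 contributes 6 + 0 · 8 = 6
  Term 1 contributes 9 + 1 · 8 = 17
  Term 2 contributes 9 + 2 · 8 = 25
  Term 3 contributes 2 + 3 · 8 = 26
  Term 4 contributes 10 + 4 · 8 = 42
p(8) = ⊕ of these = min[6, 17, 25, 26, 42] = 6.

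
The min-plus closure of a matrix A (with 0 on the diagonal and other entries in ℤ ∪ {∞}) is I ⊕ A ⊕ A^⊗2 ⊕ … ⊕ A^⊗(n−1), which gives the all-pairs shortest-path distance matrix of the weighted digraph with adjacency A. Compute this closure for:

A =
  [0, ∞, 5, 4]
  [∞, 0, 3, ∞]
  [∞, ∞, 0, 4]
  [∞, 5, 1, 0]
Closure =
  [0, 9, 5, 4]
  [∞, 0, 3, 7]
  [∞, 9, 0, 4]
  [∞, 5, 1, 0]

This is the Floyd-Warshall all-pairs shortest-path computation. For each intermediate vertex k = 0, 1, …, 3, update dist[i][j] ← min(dist[i][j], dist[i][k] + dist[k][j]). The final matrix gives, for each (i, j), the minimum total weight of any directed path from i to j (possibly empty when i = j).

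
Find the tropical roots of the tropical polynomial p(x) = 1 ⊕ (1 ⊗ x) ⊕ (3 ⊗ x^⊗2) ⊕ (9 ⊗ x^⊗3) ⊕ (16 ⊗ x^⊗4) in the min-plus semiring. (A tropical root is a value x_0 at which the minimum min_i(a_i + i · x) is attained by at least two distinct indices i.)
Roots: {-7, -6, -2, 0}

Each tropical root is a break point of the lower envelope of the lines y = a_i + i · x (there are 5 lines, with slopes 0, 1, ..., 4). Only the lines that attain the minimum somewhere contribute to roots; other lines are dominated. Here the surviving (envelope) indices are i = 4, i = 3, i = 2, i = 1, i = 0.
Intersections between consecutive envelope lines give the roots: for adjacent envelope indices i < j the intersection is x = (a_i − a_j) / (j − i). Reading off the sorted break points: {-7, -6, -2, 0}.
Verification: at each break x_0, at least two indices attain the minimum of min_i(a_i + i · x_0).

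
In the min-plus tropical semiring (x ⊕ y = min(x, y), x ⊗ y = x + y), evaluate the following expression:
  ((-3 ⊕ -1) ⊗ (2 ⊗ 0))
((-3 ⊕ -1) ⊗ (2 ⊗ 0)) = -1

Expand innermost to outermost. Recall ⊕ takes the minimum of its arguments and ⊗ takes their sum. Working out the expression ((-3 ⊕ -1) ⊗ (2 ⊗ 0)) gives -1.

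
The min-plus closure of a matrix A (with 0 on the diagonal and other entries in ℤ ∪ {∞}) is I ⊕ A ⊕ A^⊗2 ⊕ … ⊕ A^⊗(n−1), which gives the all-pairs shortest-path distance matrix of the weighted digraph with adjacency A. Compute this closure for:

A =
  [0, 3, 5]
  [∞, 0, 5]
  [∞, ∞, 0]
Closure =
  [0, 3, 5]
  [∞, 0, 5]
  [∞, ∞, 0]

This is the Floyd-Warshall all-pairs shortest-path computation. For each intermediate vertex k = 0, 1, …, 2, update dist[i][j] ← min(dist[i][j], dist[i][k] + dist[k][j]). The final matrix gives, for each (i, j), the minimum total weight of any directed path from i to j (possibly empty when i = j).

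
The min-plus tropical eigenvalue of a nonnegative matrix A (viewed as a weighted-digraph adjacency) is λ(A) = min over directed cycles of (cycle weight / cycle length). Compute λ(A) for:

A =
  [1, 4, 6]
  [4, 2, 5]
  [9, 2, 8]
λ(A) = 1

Enumerate directed cycles and compute their means (weight / length). Sample:
  cycle 0 → 0: weight = 1, length = 1, mean = 1/1 ≈ 1.000
  cycle 1 → 1: weight = 2, length = 1, mean = 2/1 ≈ 2.000
  cycle 2 → 2: weight = 8, length = 1, mean = 8/1 ≈ 8.000
  cycle 0 → 1 → 0: weight = 8, length = 2, mean = 8/2 ≈ 4.000
  cycle 0 → 2 → 0: weight = 15, length = 2, mean = 15/2 ≈ 7.500
  cycle 1 → 0 → 1: weight = 8, length = 2, mean = 8/2 ≈ 4.000
Minimum mean = 1.000, attained e.g. along the cycle 0 → 0 with weight 1 and length 1. So λ(A) = 1/1 = 1.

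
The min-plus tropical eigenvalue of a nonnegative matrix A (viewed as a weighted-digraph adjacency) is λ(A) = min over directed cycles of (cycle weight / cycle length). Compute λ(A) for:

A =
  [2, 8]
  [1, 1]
λ(A) = 1

Enumerate directed cycles and compute their means (weight / length). Sample:
  cycle 0 → 0: weight = 2, length = 1, mean = 2/1 ≈ 2.000
  cycle 1 → 1: weight = 1, length = 1, mean = 1/1 ≈ 1.000
  cycle 0 → 1 → 0: weight = 9, length = 2, mean = 9/2 ≈ 4.500
  cycle 1 → 0 → 1: weight = 9, length = 2, mean = 9/2 ≈ 4.500
Minimum mean = 1.000, attained e.g. along the cycle 1 → 1 with weight 1 and length 1. So λ(A) = 1/1 = 1.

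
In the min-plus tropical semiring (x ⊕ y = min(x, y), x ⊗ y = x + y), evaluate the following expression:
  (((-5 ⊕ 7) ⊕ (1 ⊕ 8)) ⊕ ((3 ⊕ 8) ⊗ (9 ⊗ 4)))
(((-5 ⊕ 7) ⊕ (1 ⊕ 8)) ⊕ ((3 ⊕ 8) ⊗ (9 ⊗ 4))) = -5

Expand innermost to outermost. Recall ⊕ takes the minimum of its arguments and ⊗ takes their sum. Working out the expression (((-5 ⊕ 7) ⊕ (1 ⊕ 8)) ⊕ ((3 ⊕ 8) ⊗ (9 ⊗ 4))) gives -5.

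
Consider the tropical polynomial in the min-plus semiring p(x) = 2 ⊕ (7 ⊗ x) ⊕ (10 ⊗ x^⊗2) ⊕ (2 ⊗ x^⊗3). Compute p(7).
p(7) = 2

A tropical monomial a ⊗ x^⊗i evaluates to a + i · x. Evaluating each term at x = 7:
  Term 0 contributes 2 + 0 · 7 = 2
  Term 1 contributes 7 + 1 · 7 = 14
  Term 2 contributes 10 + 2 · 7 = 24
  Term 3 contributes 2 + 3 · 7 = 23
p(7) = ⊕ of these = min[2, 14, 24, 23] = 2.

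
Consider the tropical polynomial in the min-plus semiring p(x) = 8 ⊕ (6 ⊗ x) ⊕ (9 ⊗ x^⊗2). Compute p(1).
p(1) = 7

A tropical monomial a ⊗ x^⊗i evaluates to a + i · x. Evaluating each term at x = 1:
  Term 0 contributes 8 + 0 · 1 = 8
  Term 1 contributes 6 + 1 · 1 = 7
  Term 2 contributes 9 + 2 · 1 = 11
p(1) = ⊕ of these = min[8, 7, 11] = 7.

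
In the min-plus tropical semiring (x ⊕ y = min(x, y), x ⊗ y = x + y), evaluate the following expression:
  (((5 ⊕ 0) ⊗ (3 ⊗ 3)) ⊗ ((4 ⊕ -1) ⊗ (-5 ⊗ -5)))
(((5 ⊕ 0) ⊗ (3 ⊗ 3)) ⊗ ((4 ⊕ -1) ⊗ (-5 ⊗ -5))) = -5

Expand innermost to outermost. Recall ⊕ takes the minimum of its arguments and ⊗ takes their sum. Working out the expression (((5 ⊕ 0) ⊗ (3 ⊗ 3)) ⊗ ((4 ⊕ -1) ⊗ (-5 ⊗ -5))) gives -5.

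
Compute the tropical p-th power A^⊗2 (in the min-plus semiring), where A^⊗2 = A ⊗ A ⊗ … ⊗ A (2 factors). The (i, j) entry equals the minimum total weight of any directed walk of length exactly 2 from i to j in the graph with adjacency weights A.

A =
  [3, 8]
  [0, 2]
A^⊗2 =
  [6, 10]
  [2, 4]

Each entry (A^⊗2)_ij equals the minimum over all length-2 walks i = v_0 → v_1 → … → v_2 = j of Σ_t A[v_t][v_{t+1}]. For example, for (i, j) = (0, 1) we minimise over 2 possible intermediate vertex sequences; the minimum is 10, attained along the walk 0 → 1 → 1.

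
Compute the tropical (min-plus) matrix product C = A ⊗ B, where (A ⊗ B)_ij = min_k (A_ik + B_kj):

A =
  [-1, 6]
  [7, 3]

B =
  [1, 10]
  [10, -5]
A ⊗ B =
  [0, 1]
  [8, -2]

Apply the min-plus product entry-by-entry:
  C[0][0] = min over k of (A[0][0] + B[0][0] = -1 + 1 = 0, A[0][1] + B[1][0] = 6 + 10 = 16) = 0 (attained at k = 0)
  C[0][1] = min over k of (A[0][0] + B[0][1] = -1 + 10 = 9, A[0][1] + B[1][1] = 6 + -5 = 1) = 1 (attained at k = 1)
  C[1][0] = min over k of (A[1][0] + B[0][0] = 7 + 1 = 8, A[1][1] + B[1][0] = 3 + 10 = 13) = 8 (attained at k = 0)
  C[1][1] = min over k of (A[1][0] + B[0][1] = 7 + 10 = 17, A[1][1] + B[1][1] = 3 + -5 = -2) = -2 (attained at k = 1)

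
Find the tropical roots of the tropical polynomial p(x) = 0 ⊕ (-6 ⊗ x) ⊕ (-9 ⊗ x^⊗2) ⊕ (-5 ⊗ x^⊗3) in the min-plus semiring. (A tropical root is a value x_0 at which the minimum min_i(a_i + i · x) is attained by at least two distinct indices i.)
Roots: {-4, 3, 6}

Each tropical root is a break point of the lower envelope of the lines y = a_i + i · x (there are 4 lines, with slopes 0, 1, ..., 3). Only the lines that attain the minimum somewhere contribute to roots; other lines are dominated. Here the surviving (envelope) indices are i = 3, i = 2, i = 1, i = 0.
Intersections between consecutive envelope lines give the roots: for adjacent envelope indices i < j the intersection is x = (a_i − a_j) / (j − i). Reading off the sorted break points: {-4, 3, 6}.
Verification: at each break x_0, at least two indices attain the minimum of min_i(a_i + i · x_0).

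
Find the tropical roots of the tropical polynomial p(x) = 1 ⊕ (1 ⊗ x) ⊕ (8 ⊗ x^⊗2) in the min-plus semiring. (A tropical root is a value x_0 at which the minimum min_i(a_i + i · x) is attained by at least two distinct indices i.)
Roots: {-7, 0}

Each tropical root is a break point of the lower envelope of the lines y = a_i + i · x (there are 3 lines, with slopes 0, 1, ..., 2). Only the lines that attain the minimum somewhere contribute to roots; other lines are dominated. Here the surviving (envelope) indices are i = 2, i = 1, i = 0.
Intersections between consecutive envelope lines give the roots: for adjacent envelope indices i < j the intersection is x = (a_i − a_j) / (j − i). Reading off the sorted break points: {-7, 0}.
Verification: at each break x_0, at least two indices attain the minimum of min_i(a_i + i · x_0).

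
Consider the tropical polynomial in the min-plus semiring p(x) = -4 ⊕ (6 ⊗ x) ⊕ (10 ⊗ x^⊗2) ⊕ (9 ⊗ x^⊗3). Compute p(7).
p(7) = -4

A tropical monomial a ⊗ x^⊗i evaluates to a + i · x. Evaluating each term at x = 7:
  Term 0 contributes -4 + 0 · 7 = -4
  Term 1 contributes 6 + 1 · 7 = 13
  Term 2 contributes 10 + 2 · 7 = 24
  Term 3 contributes 9 + 3 · 7 = 30
p(7) = ⊕ of these = min[-4, 13, 24, 30] = -4.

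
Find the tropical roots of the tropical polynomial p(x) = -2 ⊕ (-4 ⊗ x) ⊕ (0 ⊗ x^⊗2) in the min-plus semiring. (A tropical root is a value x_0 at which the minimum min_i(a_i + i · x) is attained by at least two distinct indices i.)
Roots: {-4, 2}

Each tropical root is a break point of the lower envelope of the lines y = a_i + i · x (there are 3 lines, with slopes 0, 1, ..., 2). Only the lines that attain the minimum somewhere contribute to roots; other lines are dominated. Here the surviving (envelope) indices are i = 2, i = 1, i = 0.
Intersections between consecutive envelope lines give the roots: for adjacent envelope indices i < j the intersection is x = (a_i − a_j) / (j − i). Reading off the sorted break points: {-4, 2}.
Verification: at each break x_0, at least two indices attain the minimum of min_i(a_i + i · x_0).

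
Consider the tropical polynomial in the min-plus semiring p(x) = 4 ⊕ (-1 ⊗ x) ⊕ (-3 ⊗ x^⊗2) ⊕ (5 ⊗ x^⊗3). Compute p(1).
p(1) = -1

A tropical monomial a ⊗ x^⊗i evaluates to a + i · x. Evaluating each term at x = 1:
  Term 0 contributes 4 + 0 · 1 = 4
  Term 1 contributes -1 + 1 · 1 = 0
  Term 2 contributes -3 + 2 · 1 = -1
  Term 3 contributes 5 + 3 · 1 = 8
p(1) = ⊕ of these = min[4, 0, -1, 8] = -1.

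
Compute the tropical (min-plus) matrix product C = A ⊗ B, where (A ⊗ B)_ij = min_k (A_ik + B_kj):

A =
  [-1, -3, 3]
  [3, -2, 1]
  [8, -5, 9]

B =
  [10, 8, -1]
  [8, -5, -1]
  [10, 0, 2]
A ⊗ B =
  [5, -8, -4]
  [6, -7, -3]
  [3, -10, -6]

Apply the min-plus product entry-by-entry:
  C[0][0] = min over k of (A[0][0] + B[0][0] = -1 + 10 = 9, A[0][1] + B[1][0] = -3 + 8 = 5, A[0][2] + B[2][0] = 3 + 10 = 13) = 5 (attained at k = 1)
  C[0][1] = min over k of (A[0][0] + B[0][1] = -1 + 8 = 7, A[0][1] + B[1][1] = -3 + -5 = -8, A[0][2] + B[2][1] = 3 + 0 = 3) = -8 (attained at k = 1)
  C[0][2] = min over k of (A[0][0] + B[0][2] = -1 + -1 = -2, A[0][1] + B[1][2] = -3 + -1 = -4, A[0][2] + B[2][2] = 3 + 2 = 5) = -4 (attained at k = 1)
  C[1][0] = min over k of (A[1][0] + B[0][0] = 3 + 10 = 13, A[1][1] + B[1][0] = -2 + 8 = 6, A[1][2] + B[2][0] = 1 + 10 = 11) = 6 (attained at k = 1)
  C[1][1] = min over k of (A[1][0] + B[0][1] = 3 + 8 = 11, A[1][1] + B[1][1] = -2 + -5 = -7, A[1][2] + B[2][1] = 1 + 0 = 1) = -7 (attained at k = 1)
  C[1][2] = min over k of (A[1][0] + B[0][2] = 3 + -1 = 2, A[1][1] + B[1][2] = -2 + -1 = -3, A[1][2] + B[2][2] = 1 + 2 = 3) = -3 (attained at k = 1)
  C[2][0] = min over k of (A[2][0] + B[0][0] = 8 + 10 = 18, A[2][1] + B[1][0] = -5 + 8 = 3, A[2][2] + B[2][0] = 9 + 10 = 19) = 3 (attained at k = 1)
  C[2][1] = min over k of (A[2][0] + B[0][1] = 8 + 8 = 16, A[2][1] + B[1][1] = -5 + -5 = -10, A[2][2] + B[2][1] = 9 + 0 = 9) = -10 (attained at k = 1)
  C[2][2] = min over k of (A[2][0] + B[0][2] = 8 + -1 = 7, A[2][1] + B[1][2] = -5 + -1 = -6, A[2][2] + B[2][2] = 9 + 2 = 11) = -6 (attained at k = 1)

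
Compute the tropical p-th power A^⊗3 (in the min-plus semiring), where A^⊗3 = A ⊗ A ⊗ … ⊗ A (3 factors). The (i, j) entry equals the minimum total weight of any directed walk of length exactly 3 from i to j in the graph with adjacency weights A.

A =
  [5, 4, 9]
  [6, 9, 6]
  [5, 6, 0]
A^⊗3 =
  [14, 14, 9]
  [11, 12, 6]
  [5, 6, 0]

Each entry (A^⊗3)_ij equals the minimum over all length-3 walks i = v_0 → v_1 → … → v_3 = j of Σ_t A[v_t][v_{t+1}]. For example, for (i, j) = (0, 2) we minimise over 9 possible intermediate vertex sequences; the minimum is 9, attained along the walk 0 → 2 → 2 → 2.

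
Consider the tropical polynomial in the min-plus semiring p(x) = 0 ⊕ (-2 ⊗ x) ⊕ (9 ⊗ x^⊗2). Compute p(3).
p(3) = 0

A tropical monomial a ⊗ x^⊗i evaluates to a + i · x. Evaluating each term at x = 3:
  Term 0 contributes 0 + 0 · 3 = 0
  Term 1 contributes -2 + 1 · 3 = 1
  Term 2 contributes 9 + 2 · 3 = 15
p(3) = ⊕ of these = min[0, 1, 15] = 0.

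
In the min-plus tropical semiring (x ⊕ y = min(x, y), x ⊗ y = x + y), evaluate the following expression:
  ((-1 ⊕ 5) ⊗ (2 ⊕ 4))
((-1 ⊕ 5) ⊗ (2 ⊕ 4)) = 1

Expand innermost to outermost. Recall ⊕ takes the minimum of its arguments and ⊗ takes their sum. Working out the expression ((-1 ⊕ 5) ⊗ (2 ⊕ 4)) gives 1.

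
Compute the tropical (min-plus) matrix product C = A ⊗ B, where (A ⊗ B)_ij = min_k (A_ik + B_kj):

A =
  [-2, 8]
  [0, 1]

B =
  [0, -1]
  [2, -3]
A ⊗ B =
  [-2, -3]
  [0, -2]

Apply the min-plus product entry-by-entry:
  C[0][0] = min over k of (A[0][0] + B[0][0] = -2 + 0 = -2, A[0][1] + B[1][0] = 8 + 2 = 10) = -2 (attained at k = 0)
  C[0][1] = min over k of (A[0][0] + B[0][1] = -2 + -1 = -3, A[0][1] + B[1][1] = 8 + -3 = 5) = -3 (attained at k = 0)
  C[1][0] = min over k of (A[1][0] + B[0][0] = 0 + 0 = 0, A[1][1] + B[1][0] = 1 + 2 = 3) = 0 (attained at k = 0)
  C[1][1] = min over k of (A[1][0] + B[0][1] = 0 + -1 = -1, A[1][1] + B[1][1] = 1 + -3 = -2) = -2 (attained at k = 1)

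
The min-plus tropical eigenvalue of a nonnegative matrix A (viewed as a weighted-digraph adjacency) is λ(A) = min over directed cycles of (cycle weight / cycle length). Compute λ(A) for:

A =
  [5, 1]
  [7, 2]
λ(A) = 2

Enumerate directed cycles and compute their means (weight / length). Sample:
  cycle 0 → 0: weight = 5, length = 1, mean = 5/1 ≈ 5.000
  cycle 1 → 1: weight = 2, length = 1, mean = 2/1 ≈ 2.000
  cycle 0 → 1 → 0: weight = 8, length = 2, mean = 8/2 ≈ 4.000
  cycle 1 → 0 → 1: weight = 8, length = 2, mean = 8/2 ≈ 4.000
Minimum mean = 2.000, attained e.g. along the cycle 1 → 1 with weight 2 and length 1. So λ(A) = 2/1 = 2.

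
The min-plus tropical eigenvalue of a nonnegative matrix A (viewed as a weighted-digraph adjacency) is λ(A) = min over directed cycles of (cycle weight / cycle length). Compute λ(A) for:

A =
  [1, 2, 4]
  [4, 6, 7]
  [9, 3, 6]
λ(A) = 1

Enumerate directed cycles and compute their means (weight / length). Sample:
  cycle 0 → 0: weight = 1, length = 1, mean = 1/1 ≈ 1.000
  cycle 1 → 1: weight = 6, length = 1, mean = 6/1 ≈ 6.000
  cycle 2 → 2: weight = 6, length = 1, mean = 6/1 ≈ 6.000
  cycle 0 → 1 → 0: weight = 6, length = 2, mean = 6/2 ≈ 3.000
  cycle 0 → 2 → 0: weight = 13, length = 2, mean = 13/2 ≈ 6.500
  cycle 1 → 0 → 1: weight = 6, length = 2, mean = 6/2 ≈ 3.000
Minimum mean = 1.000, attained e.g. along the cycle 0 → 0 with weight 1 and length 1. So λ(A) = 1/1 = 1.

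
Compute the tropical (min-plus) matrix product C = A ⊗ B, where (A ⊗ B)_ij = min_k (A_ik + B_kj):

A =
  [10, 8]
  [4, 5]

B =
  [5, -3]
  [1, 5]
A ⊗ B =
  [9, 7]
  [6, 1]

Apply the min-plus product entry-by-entry:
  C[0][0] = min over k of (A[0][0] + B[0][0] = 10 + 5 = 15, A[0][1] + B[1][0] = 8 + 1 = 9) = 9 (attained at k = 1)
  C[0][1] = min over k of (A[0][0] + B[0][1] = 10 + -3 = 7, A[0][1] + B[1][1] = 8 + 5 = 13) = 7 (attained at k = 0)
  C[1][0] = min over k of (A[1][0] + B[0][0] = 4 + 5 = 9, A[1][1] + B[1][0] = 5 + 1 = 6) = 6 (attained at k = 1)
  C[1][1] = min over k of (A[1][0] + B[0][1] = 4 + -3 = 1, A[1][1] + B[1][1] = 5 + 5 = 10) = 1 (attained at k = 0)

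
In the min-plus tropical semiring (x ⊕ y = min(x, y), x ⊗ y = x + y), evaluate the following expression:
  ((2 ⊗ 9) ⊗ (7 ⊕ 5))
((2 ⊗ 9) ⊗ (7 ⊕ 5)) = 16

Expand innermost to outermost. Recall ⊕ takes the minimum of its arguments and ⊗ takes their sum. Working out the expression ((2 ⊗ 9) ⊗ (7 ⊕ 5)) gives 16.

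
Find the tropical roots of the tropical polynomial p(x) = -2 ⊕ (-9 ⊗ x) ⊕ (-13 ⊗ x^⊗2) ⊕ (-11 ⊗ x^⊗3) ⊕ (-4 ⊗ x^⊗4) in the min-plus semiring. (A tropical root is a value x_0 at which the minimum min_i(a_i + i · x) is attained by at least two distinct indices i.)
Roots: {-7, -2, 4, 7}

Each tropical root is a break point of the lower envelope of the lines y = a_i + i · x (there are 5 lines, with slopes 0, 1, ..., 4). Only the lines that attain the minimum somewhere contribute to roots; other lines are dominated. Here the surviving (envelope) indices are i = 4, i = 3, i = 2, i = 1, i = 0.
Intersections between consecutive envelope lines give the roots: for adjacent envelope indices i < j the intersection is x = (a_i − a_j) / (j − i). Reading off the sorted break points: {-7, -2, 4, 7}.
Verification: at each break x_0, at least two indices attain the minimum of min_i(a_i + i · x_0).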